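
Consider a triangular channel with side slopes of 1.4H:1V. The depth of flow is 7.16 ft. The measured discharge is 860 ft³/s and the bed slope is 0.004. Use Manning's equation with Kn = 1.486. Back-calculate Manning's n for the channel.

For a triangular section with side slope z = 1.4: A = zy² = 1.4×7.16² = 71.77 ft²; P = 2y√(1+z²) = 2×7.16×1.72 = 24.64 ft.
Hydraulic radius R = A/P = 71.77/24.64 = 2.913 ft.
Rearranging Manning's equation: n = (1.486/Q) A R^(2/3) S^(1/2) = (1.486/860) × 71.77 × 2.913^(2/3) × √0.004 = 0.016.

n = 0.016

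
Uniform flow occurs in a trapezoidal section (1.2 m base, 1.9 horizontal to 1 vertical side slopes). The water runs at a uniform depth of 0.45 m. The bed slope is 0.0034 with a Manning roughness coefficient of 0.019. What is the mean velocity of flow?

With bottom width b = 1.2 m and side slope z = 1.9: A = (b + zy)y = (1.2 + 1.9×0.45)×0.45 = 0.9247 m²; P = b + 2y√(1+z²) = 1.2 + 2×0.45×2.147 = 3.132 m.
Hydraulic radius R = A/P = 0.9247/3.132 = 0.2952 m.
From Manning's equation, V = (1/n) R^(2/3) S^(1/2) = (1/0.019) × 0.2952^(2/3) × 0.0034^(1/2) = 1.36 m/s.

V = 1.36 m/s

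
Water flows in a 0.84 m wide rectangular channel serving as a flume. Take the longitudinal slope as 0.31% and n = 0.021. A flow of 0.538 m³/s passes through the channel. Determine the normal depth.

Manning's equation rearranged: A R^(2/3) = nQ / (1·√S) = 0.021 × 0.538 / (√0.0031) = 0.2029.
Trying y = 0.702 m: A R^(2/3) = 0.2419 — too large.
Trying y = 0.611 m: A R^(2/3) = 0.2031 — ≈ 0.2029.

y_n = 0.611 m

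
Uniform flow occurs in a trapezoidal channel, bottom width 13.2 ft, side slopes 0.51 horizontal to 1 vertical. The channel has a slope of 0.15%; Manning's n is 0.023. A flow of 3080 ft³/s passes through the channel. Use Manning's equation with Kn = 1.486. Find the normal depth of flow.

y_n = 15.9 ft

Manning's equation rearranged: A R^(2/3) = nQ / (1.486·√S) = 0.023 × 3080 / (1.486 × √0.0015) = 1231.
At y = 11.5 ft: A R^(2/3) = 693 — short.
At y = 17.8 ft: A R^(2/3) = 1514 — over.
At y = 15.9 ft: A R^(2/3) = 1231 — ≈ 1231.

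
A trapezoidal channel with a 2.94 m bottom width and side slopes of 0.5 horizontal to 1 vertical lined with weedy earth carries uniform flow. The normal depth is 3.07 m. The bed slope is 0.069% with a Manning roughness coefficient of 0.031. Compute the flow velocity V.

With bottom width b = 2.94 m and side slope z = 0.5: A = (b + zy)y = (2.94 + 0.5×3.07)×3.07 = 13.74 m²; P = b + 2y√(1+z²) = 2.94 + 2×3.07×1.118 = 9.805 m.
Hydraulic radius R = A/P = 13.74/9.805 = 1.401 m.
From Manning's equation, V = (1/n) R^(2/3) S^(1/2) = (1/0.031) × 1.401^(2/3) × 0.00069^(1/2) = 1.06 m/s.

V = 1.06 m/s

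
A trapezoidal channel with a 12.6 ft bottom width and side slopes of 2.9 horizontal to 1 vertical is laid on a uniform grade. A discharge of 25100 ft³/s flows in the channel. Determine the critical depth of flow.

y_c = 19.5 ft

At critical depth, Q² T / (g A³) = 1, i.e. A³/T = Q²/g = 25100²/32.2 = 19570000.
Trying y = 13.3 ft: A³/T = 3512000 — short.
Trying y = 19.5 ft: A³/T = 19500000 — close enough.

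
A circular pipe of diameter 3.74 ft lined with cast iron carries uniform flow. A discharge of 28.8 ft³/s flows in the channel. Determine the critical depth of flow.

y_c = 1.62 ft

At critical depth, Q² T / (g A³) = 1, i.e. A³/T = Q²/g = 28.8²/32.2 = 25.76.
Trying y = 1.44 ft: A³/T = 16.28 — short.
Trying y = 1.86 ft: A³/T = 43.42 — over.
Trying y = 1.62 ft: A³/T = 25.59 — matches.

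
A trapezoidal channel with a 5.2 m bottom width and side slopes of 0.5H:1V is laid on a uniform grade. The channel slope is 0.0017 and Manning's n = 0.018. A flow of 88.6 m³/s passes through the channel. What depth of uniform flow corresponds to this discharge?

Manning's equation rearranged: A R^(2/3) = nQ / (1·√S) = 0.018 × 88.6 / (√0.0017) = 38.68.
Try y = 2.77 m: A R^(2/3) = 24.96 — too small.
Try y = 4.12 m: A R^(2/3) = 48.67 — too large.
Try y = 3.6 m: A R^(2/3) = 38.68 — matches.

y_n = 3.6 m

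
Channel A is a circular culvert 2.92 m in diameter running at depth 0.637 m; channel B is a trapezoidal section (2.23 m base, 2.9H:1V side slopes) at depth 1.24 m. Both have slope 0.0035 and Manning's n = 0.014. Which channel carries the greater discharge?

channel B

Channel A: For a circular section of diameter D = 2.92 m at depth y = 0.637 m, the central angle is θ = 2 arccos(1 − 2y/D) = 1.944 rad. Then A = (D²/8)(θ − sin θ) = 1.079 m² and P = Dθ/2 = 2.838 m. Hydraulic radius R = A/P = 1.079/2.838 = 0.3803 m. Q_A = (1/0.014)·1.079·0.3803^(2/3)·√0.0035 = 2.394 m³/s.
Channel B: With bottom width b = 2.23 m and side slope z = 2.9: A = (b + zy)y = (2.23 + 2.9×1.24)×1.24 = 7.224 m²; P = b + 2y√(1+z²) = 2.23 + 2×1.24×3.068 = 9.838 m. Hydraulic radius R = A/P = 7.224/9.838 = 0.7344 m. Q_B = (1/0.014)·7.224·0.7344^(2/3)·√0.0035 = 24.85 m³/s.
Q_A = 2.394 m³/s vs Q_B = 24.85 m³/s, so channel B carries more.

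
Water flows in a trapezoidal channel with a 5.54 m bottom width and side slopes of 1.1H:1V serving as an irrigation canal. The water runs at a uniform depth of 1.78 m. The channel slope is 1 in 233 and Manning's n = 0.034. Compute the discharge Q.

With bottom width b = 5.54 m and side slope z = 1.1: A = (b + zy)y = (5.54 + 1.1×1.78)×1.78 = 13.35 m²; P = b + 2y√(1+z²) = 5.54 + 2×1.78×1.487 = 10.83 m.
Hydraulic radius R = A/P = 13.35/10.83 = 1.232 m.
Manning's equation: Q = (1/n) A R^(2/3) S^(1/2) = (1/0.034) × 13.35 × 1.232^(2/3) × 0.004292^(1/2) = 29.6 m³/s.

Q = 29.6 m³/s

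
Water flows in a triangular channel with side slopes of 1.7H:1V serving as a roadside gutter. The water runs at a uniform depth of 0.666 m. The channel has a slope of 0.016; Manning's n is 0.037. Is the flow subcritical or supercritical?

For a triangular section with side slope z = 1.7: A = zy² = 1.7×0.666² = 0.754 m²; P = 2y√(1+z²) = 2×0.666×1.972 = 2.627 m.
Hydraulic radius R = A/P = 0.754/2.627 = 0.287 m.
V = (1/n) R^(2/3) √S = (1/0.037) × 0.287^(2/3) × √0.016 = 1.488 m/s. Hydraulic depth D_h = A/T = 0.754/2.264 = 0.333 m.
Froude number Fr = V/√(g·D_h) = 1.488/√(9.81×0.333) = 0.823, which is less than 1, so the flow is subcritical.

subcritical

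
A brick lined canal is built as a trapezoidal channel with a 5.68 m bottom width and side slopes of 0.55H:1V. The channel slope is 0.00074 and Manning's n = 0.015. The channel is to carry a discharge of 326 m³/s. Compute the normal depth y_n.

Manning's equation rearranged: A R^(2/3) = nQ / (1·√S) = 0.015 × 326 / (√0.00074) = 179.8.
At y = 9.61 m: A R^(2/3) = 257.3 — too large.
At y = 6.15 m: A R^(2/3) = 111.4 — too small.
At y = 7.97 m: A R^(2/3) = 179.9 — matches.

y_n = 7.97 m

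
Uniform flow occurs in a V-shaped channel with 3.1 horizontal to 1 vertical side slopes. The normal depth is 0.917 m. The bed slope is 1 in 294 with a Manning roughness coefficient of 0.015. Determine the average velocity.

For a triangular section with side slope z = 3.1: A = zy² = 3.1×0.917² = 2.607 m²; P = 2y√(1+z²) = 2×0.917×3.257 = 5.974 m.
Hydraulic radius R = A/P = 2.607/5.974 = 0.4364 m.
From Manning's equation, V = (1/n) R^(2/3) S^(1/2) = (1/0.015) × 0.4364^(2/3) × 0.003401^(1/2) = 2.24 m/s.

V = 2.24 m/s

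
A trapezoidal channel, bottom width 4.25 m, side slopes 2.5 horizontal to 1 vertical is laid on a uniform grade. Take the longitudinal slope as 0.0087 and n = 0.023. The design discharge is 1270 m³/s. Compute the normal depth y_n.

y_n = 6.61 m

Manning's equation rearranged: A R^(2/3) = nQ / (1·√S) = 0.023 × 1270 / (√0.0087) = 313.2.
Trying y = 5.59 m: A R^(2/3) = 210.3 — too small.
Trying y = 8.42 m: A R^(2/3) = 562.9 — too large.
Trying y = 6.61 m: A R^(2/3) = 313.3 — ≈ 313.2.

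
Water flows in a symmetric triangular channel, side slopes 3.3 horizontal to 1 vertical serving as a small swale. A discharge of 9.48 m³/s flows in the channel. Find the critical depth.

At critical depth, Q² T / (g A³) = 1, i.e. A³/T = Q²/g = 9.48²/9.81 = 9.161.
Trying y = 0.852 m: A³/T = 2.445 — low.
Trying y = 1.27 m: A³/T = 17.99 — high.
Trying y = 1.11 m: A³/T = 9.175 — ≈ 9.161.

y_c = 1.11 m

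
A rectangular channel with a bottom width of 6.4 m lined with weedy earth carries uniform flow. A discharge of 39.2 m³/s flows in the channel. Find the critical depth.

For a rectangular channel, critical depth y_c = (q²/g)^(1/3) where q = Q/b = 39.2/6.4 = 6.125 m²/s.
So y_c = (6.125²/9.81)^(1/3) = 1.56 m.

y_c = 1.56 m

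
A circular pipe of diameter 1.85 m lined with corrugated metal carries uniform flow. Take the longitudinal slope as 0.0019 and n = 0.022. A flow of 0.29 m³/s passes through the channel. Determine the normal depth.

y_n = 0.377 m

Manning's equation rearranged: A R^(2/3) = nQ / (1·√S) = 0.022 × 0.29 / (√0.0019) = 0.1464.
At y = 0.336 m: A R^(2/3) = 0.1157 — too small.
At y = 0.434 m: A R^(2/3) = 0.194 — too large.
At y = 0.377 m: A R^(2/3) = 0.1462 — ≈ 0.1464.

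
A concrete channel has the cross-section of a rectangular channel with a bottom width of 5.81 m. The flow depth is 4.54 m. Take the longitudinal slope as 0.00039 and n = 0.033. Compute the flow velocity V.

V = 0.876 m/s

Flow area A = b·y = 5.81 × 4.54 = 26.38 m². Wetted perimeter P = b + 2y = 5.81 + 2×4.54 = 14.89 m.
Hydraulic radius R = A/P = 26.38/14.89 = 1.771 m.
From Manning's equation, V = (1/n) R^(2/3) S^(1/2) = (1/0.033) × 1.771^(2/3) × 0.00039^(1/2) = 0.876 m/s.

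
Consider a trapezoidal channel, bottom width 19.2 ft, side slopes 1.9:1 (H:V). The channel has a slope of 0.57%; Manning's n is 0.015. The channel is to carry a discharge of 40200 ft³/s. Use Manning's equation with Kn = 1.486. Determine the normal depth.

y_n = 19.6 ft

Manning's equation rearranged: A R^(2/3) = nQ / (1.486·√S) = 0.015 × 40200 / (1.486 × √0.0057) = 5375.
Try y = 22.1 ft: A R^(2/3) = 7030 — high.
Try y = 17.6 ft: A R^(2/3) = 4236 — low.
Try y = 19.6 ft: A R^(2/3) = 5372 — close enough.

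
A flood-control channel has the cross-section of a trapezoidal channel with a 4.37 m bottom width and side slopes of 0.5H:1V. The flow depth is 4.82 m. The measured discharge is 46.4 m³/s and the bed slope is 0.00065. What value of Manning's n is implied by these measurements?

With bottom width b = 4.37 m and side slope z = 0.5: A = (b + zy)y = (4.37 + 0.5×4.82)×4.82 = 32.68 m²; P = b + 2y√(1+z²) = 4.37 + 2×4.82×1.118 = 15.15 m.
Hydraulic radius R = A/P = 32.68/15.15 = 2.157 m.
Rearranging Manning's equation: n = (1/Q) A R^(2/3) S^(1/2) = (1/46.4) × 32.68 × 2.157^(2/3) × √0.00065 = 0.03.

n = 0.03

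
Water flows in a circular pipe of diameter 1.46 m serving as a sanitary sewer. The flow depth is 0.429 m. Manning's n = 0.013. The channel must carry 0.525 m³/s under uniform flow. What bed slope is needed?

For a circular section of diameter D = 1.46 m at depth y = 0.429 m, the central angle is θ = 2 arccos(1 − 2y/D) = 2.292 rad. Then A = (D²/8)(θ − sin θ) = 0.4104 m² and P = Dθ/2 = 1.673 m.
Hydraulic radius R = A/P = 0.4104/1.673 = 0.2453 m.
From Manning's equation, S = [nQ / (1 A R^(2/3))]² = [0.013 × 0.525 / (1 × 0.4104 × 0.2453^(2/3))]² = 0.0018.

S = 0.0018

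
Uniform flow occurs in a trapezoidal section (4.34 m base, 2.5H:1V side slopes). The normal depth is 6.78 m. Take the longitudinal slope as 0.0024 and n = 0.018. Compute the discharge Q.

Q = 911 m³/s

With bottom width b = 4.34 m and side slope z = 2.5: A = (b + zy)y = (4.34 + 2.5×6.78)×6.78 = 144.3 m²; P = b + 2y√(1+z²) = 4.34 + 2×6.78×2.693 = 40.85 m.
Hydraulic radius R = A/P = 144.3/40.85 = 3.533 m.
Manning's equation: Q = (1/n) A R^(2/3) S^(1/2) = (1/0.018) × 144.3 × 3.533^(2/3) × 0.0024^(1/2) = 911 m³/s.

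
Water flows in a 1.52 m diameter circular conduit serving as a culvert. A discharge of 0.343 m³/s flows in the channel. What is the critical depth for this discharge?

y_c = 0.291 m

At critical depth, Q² T / (g A³) = 1, i.e. A³/T = Q²/g = 0.343²/9.81 = 0.01199.
Trying y = 0.219 m: A³/T = 0.003909 — too small.
Trying y = 0.362 m: A³/T = 0.02807 — too large.
Trying y = 0.291 m: A³/T = 0.01195 — ≈ 0.01199.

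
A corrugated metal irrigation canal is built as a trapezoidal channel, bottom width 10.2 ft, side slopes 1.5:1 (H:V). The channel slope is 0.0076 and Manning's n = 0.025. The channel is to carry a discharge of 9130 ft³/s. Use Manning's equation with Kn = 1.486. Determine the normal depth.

Manning's equation rearranged: A R^(2/3) = nQ / (1.486·√S) = 0.025 × 9130 / (1.486 × √0.0076) = 1762.
Try y = 10.9 ft: A R^(2/3) = 939.2 — low.
Try y = 14.5 ft: A R^(2/3) = 1762 — matches.

y_n = 14.5 ft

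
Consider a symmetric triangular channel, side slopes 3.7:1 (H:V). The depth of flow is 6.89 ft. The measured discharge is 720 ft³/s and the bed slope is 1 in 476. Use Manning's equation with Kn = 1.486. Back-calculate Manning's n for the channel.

For a triangular section with side slope z = 3.7: A = zy² = 3.7×6.89² = 175.6 ft²; P = 2y√(1+z²) = 2×6.89×3.833 = 52.82 ft.
Hydraulic radius R = A/P = 175.6/52.82 = 3.326 ft.
Rearranging Manning's equation: n = (1.486/Q) A R^(2/3) S^(1/2) = (1.486/720) × 175.6 × 3.326^(2/3) × √0.002101 = 0.037.

n = 0.037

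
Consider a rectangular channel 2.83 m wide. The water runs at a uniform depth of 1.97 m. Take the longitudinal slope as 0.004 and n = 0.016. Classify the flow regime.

Flow area A = b·y = 2.83 × 1.97 = 5.575 m². Wetted perimeter P = b + 2y = 2.83 + 2×1.97 = 6.77 m.
Hydraulic radius R = A/P = 5.575/6.77 = 0.8235 m.
V = (1/n) R^(2/3) √S = (1/0.016) × 0.8235^(2/3) × √0.004 = 3.473 m/s. Hydraulic depth D_h = A/T = 5.575/2.83 = 1.97 m.
Froude number Fr = V/√(g·D_h) = 3.473/√(9.81×1.97) = 0.79, which is less than 1, so the flow is subcritical.

subcritical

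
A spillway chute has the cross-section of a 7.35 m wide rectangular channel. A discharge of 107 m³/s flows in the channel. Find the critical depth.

y_c = 2.79 m

For a rectangular channel, critical depth y_c = (q²/g)^(1/3) where q = Q/b = 107/7.35 = 14.56 m²/s.
So y_c = (14.56²/9.81)^(1/3) = 2.79 m.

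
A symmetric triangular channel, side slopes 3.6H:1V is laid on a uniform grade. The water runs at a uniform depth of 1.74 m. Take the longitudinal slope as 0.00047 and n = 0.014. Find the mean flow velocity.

For a triangular section with side slope z = 3.6: A = zy² = 3.6×1.74² = 10.9 m²; P = 2y√(1+z²) = 2×1.74×3.736 = 13 m.
Hydraulic radius R = A/P = 10.9/13 = 0.8383 m.
From Manning's equation, V = (1/n) R^(2/3) S^(1/2) = (1/0.014) × 0.8383^(2/3) × 0.00047^(1/2) = 1.38 m/s.

V = 1.38 m/s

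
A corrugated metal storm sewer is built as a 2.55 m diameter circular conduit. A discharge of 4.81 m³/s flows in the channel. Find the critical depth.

At critical depth, Q² T / (g A³) = 1, i.e. A³/T = Q²/g = 4.81²/9.81 = 2.358.
Try y = 0.718 m: A³/T = 0.7158 — low.
Try y = 1.19 m: A³/T = 5.016 — high.
Try y = 0.977 m: A³/T = 2.355 — ≈ 2.358.

y_c = 0.977 m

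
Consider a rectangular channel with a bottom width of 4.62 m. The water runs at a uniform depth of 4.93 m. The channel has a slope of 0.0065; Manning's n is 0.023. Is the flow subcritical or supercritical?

Flow area A = b·y = 4.62 × 4.93 = 22.78 m². Wetted perimeter P = b + 2y = 4.62 + 2×4.93 = 14.48 m.
Hydraulic radius R = A/P = 22.78/14.48 = 1.573 m.
V = (1/n) R^(2/3) √S = (1/0.023) × 1.573^(2/3) × √0.0065 = 4.741 m/s. Hydraulic depth D_h = A/T = 22.78/4.62 = 4.93 m.
Froude number Fr = V/√(g·D_h) = 4.741/√(9.81×4.93) = 0.682, which is less than 1, so the flow is subcritical.

subcritical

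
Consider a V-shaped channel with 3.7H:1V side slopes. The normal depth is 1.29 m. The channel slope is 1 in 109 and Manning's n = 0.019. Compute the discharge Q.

For a triangular section with side slope z = 3.7: A = zy² = 3.7×1.29² = 6.157 m²; P = 2y√(1+z²) = 2×1.29×3.833 = 9.889 m.
Hydraulic radius R = A/P = 6.157/9.889 = 0.6227 m.
Manning's equation: Q = (1/n) A R^(2/3) S^(1/2) = (1/0.019) × 6.157 × 0.6227^(2/3) × 0.009174^(1/2) = 22.6 m³/s.

Q = 22.6 m³/s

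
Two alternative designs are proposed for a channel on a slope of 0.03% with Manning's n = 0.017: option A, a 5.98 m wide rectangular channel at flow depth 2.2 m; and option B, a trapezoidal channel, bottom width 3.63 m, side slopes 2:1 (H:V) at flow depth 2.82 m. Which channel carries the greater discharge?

channel B

Channel A: Flow area A = b·y = 5.98 × 2.2 = 13.16 m². Wetted perimeter P = b + 2y = 5.98 + 2×2.2 = 10.38 m. Hydraulic radius R = A/P = 13.16/10.38 = 1.267 m. Q_A = (1/0.017)·13.16·1.267^(2/3)·√0.0003 = 15.7 m³/s.
Channel B: With bottom width b = 3.63 m and side slope z = 2: A = (b + zy)y = (3.63 + 2×2.82)×2.82 = 26.14 m²; P = b + 2y√(1+z²) = 3.63 + 2×2.82×2.236 = 16.24 m. Hydraulic radius R = A/P = 26.14/16.24 = 1.61 m. Q_B = (1/0.017)·26.14·1.61^(2/3)·√0.0003 = 36.58 m³/s.
Q_A = 15.7 m³/s vs Q_B = 36.58 m³/s, so channel B carries more.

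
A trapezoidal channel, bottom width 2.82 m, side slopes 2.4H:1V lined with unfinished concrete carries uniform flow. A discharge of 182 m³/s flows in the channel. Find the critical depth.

At critical depth, Q² T / (g A³) = 1, i.e. A³/T = Q²/g = 182²/9.81 = 3377.
Try y = 4.54 m: A³/T = 9811 — too large.
Try y = 3.04 m: A³/T = 1670 — too small.
Try y = 3.57 m: A³/T = 3367 — matches.

y_c = 3.57 m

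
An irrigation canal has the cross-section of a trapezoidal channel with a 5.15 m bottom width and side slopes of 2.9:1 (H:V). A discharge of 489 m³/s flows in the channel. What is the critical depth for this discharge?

y_c = 4.85 m

At critical depth, Q² T / (g A³) = 1, i.e. A³/T = Q²/g = 489²/9.81 = 24380.
Try y = 6.21 m: A³/T = 72260 — over.
Try y = 4.24 m: A³/T = 13610 — short.
Try y = 4.85 m: A³/T = 24320 — close enough.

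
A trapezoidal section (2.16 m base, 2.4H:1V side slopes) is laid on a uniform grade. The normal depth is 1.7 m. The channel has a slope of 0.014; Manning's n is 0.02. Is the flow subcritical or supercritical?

supercritical

With bottom width b = 2.16 m and side slope z = 2.4: A = (b + zy)y = (2.16 + 2.4×1.7)×1.7 = 10.61 m²; P = b + 2y√(1+z²) = 2.16 + 2×1.7×2.6 = 11 m.
Hydraulic radius R = A/P = 10.61/11 = 0.9644 m.
V = (1/n) R^(2/3) √S = (1/0.02) × 0.9644^(2/3) × √0.014 = 5.775 m/s. Hydraulic depth D_h = A/T = 10.61/10.32 = 1.028 m.
Froude number Fr = V/√(g·D_h) = 5.775/√(9.81×1.028) = 1.82, which is greater than 1, so the flow is supercritical.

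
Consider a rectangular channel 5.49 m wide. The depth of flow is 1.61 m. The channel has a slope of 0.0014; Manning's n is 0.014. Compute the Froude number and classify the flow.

Flow area A = b·y = 5.49 × 1.61 = 8.839 m². Wetted perimeter P = b + 2y = 5.49 + 2×1.61 = 8.71 m.
Hydraulic radius R = A/P = 8.839/8.71 = 1.015 m.
V = (1/n) R^(2/3) √S = (1/0.014) × 1.015^(2/3) × √0.0014 = 2.699 m/s. Hydraulic depth D_h = A/T = 8.839/5.49 = 1.61 m.
Froude number Fr = V/√(g·D_h) = 2.699/√(9.81×1.61) = 0.679, which is less than 1, so the flow is subcritical.

subcritical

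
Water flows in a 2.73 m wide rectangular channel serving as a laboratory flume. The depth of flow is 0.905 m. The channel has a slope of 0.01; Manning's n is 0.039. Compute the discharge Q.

Flow area A = b·y = 2.73 × 0.905 = 2.471 m². Wetted perimeter P = b + 2y = 2.73 + 2×0.905 = 4.54 m.
Hydraulic radius R = A/P = 2.471/4.54 = 0.5442 m.
Manning's equation: Q = (1/n) A R^(2/3) S^(1/2) = (1/0.039) × 2.471 × 0.5442^(2/3) × 0.01^(1/2) = 4.22 m³/s.

Q = 4.22 m³/s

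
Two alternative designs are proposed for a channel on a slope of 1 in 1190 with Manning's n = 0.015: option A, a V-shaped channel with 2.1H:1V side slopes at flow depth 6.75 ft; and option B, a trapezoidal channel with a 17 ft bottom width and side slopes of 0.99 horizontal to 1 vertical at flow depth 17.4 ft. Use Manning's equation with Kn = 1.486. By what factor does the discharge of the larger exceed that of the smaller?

Channel A: For a triangular section with side slope z = 2.1: A = zy² = 2.1×6.75² = 95.68 ft²; P = 2y√(1+z²) = 2×6.75×2.326 = 31.4 ft. Hydraulic radius R = A/P = 95.68/31.4 = 3.047 ft. Q_A = (1.486/0.015)·95.68·3.047^(2/3)·√0.0008403 = 577.5 ft³/s.
Channel B: With bottom width b = 17 ft and side slope z = 0.99: A = (b + zy)y = (17 + 0.99×17.4)×17.4 = 595.5 ft²; P = b + 2y√(1+z²) = 17 + 2×17.4×1.407 = 65.97 ft. Hydraulic radius R = A/P = 595.5/65.97 = 9.027 ft. Q_B = (1.486/0.015)·595.5·9.027^(2/3)·√0.0008403 = 7415 ft³/s.
The larger discharge is 7415 ft³/s and the smaller is 577.5 ft³/s; the ratio is 12.8.

12.8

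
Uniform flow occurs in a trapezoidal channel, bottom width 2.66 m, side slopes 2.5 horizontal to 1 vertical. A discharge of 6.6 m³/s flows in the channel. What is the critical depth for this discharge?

y_c = 0.686 m

At critical depth, Q² T / (g A³) = 1, i.e. A³/T = Q²/g = 6.6²/9.81 = 4.44.
Try y = 0.805 m: A³/T = 7.96 — high.
Try y = 0.608 m: A³/T = 2.88 — low.
Try y = 0.686 m: A³/T = 4.439 — ≈ 4.44.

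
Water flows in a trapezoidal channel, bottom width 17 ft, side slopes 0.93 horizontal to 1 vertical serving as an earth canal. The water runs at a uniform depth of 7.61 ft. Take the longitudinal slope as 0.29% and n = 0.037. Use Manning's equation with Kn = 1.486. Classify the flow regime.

With bottom width b = 17 ft and side slope z = 0.93: A = (b + zy)y = (17 + 0.93×7.61)×7.61 = 183.2 ft²; P = b + 2y√(1+z²) = 17 + 2×7.61×1.366 = 37.78 ft.
Hydraulic radius R = A/P = 183.2/37.78 = 4.849 ft.
V = (1.486/n) R^(2/3) √S = (1.486/0.037) × 4.849^(2/3) × √0.0029 = 6.196 ft/s. Hydraulic depth D_h = A/T = 183.2/31.15 = 5.881 ft.
Froude number Fr = V/√(g·D_h) = 6.196/√(32.2×5.881) = 0.45, which is less than 1, so the flow is subcritical.

subcritical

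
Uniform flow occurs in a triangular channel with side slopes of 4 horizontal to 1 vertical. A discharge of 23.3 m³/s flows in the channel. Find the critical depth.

At critical depth, Q² T / (g A³) = 1, i.e. A³/T = Q²/g = 23.3²/9.81 = 55.34.
Trying y = 1.62 m: A³/T = 89.26 — too large.
Trying y = 1.47 m: A³/T = 54.91 — ≈ 55.34.

y_c = 1.47 m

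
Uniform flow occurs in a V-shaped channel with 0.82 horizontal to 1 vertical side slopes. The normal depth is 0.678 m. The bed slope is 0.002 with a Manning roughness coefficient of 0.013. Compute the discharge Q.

Q = 0.465 m³/s

For a triangular section with side slope z = 0.82: A = zy² = 0.82×0.678² = 0.3769 m²; P = 2y√(1+z²) = 2×0.678×1.293 = 1.754 m.
Hydraulic radius R = A/P = 0.3769/1.754 = 0.215 m.
Manning's equation: Q = (1/n) A R^(2/3) S^(1/2) = (1/0.013) × 0.3769 × 0.215^(2/3) × 0.002^(1/2) = 0.465 m³/s.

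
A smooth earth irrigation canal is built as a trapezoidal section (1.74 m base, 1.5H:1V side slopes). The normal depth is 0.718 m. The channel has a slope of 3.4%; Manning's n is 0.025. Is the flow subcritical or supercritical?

With bottom width b = 1.74 m and side slope z = 1.5: A = (b + zy)y = (1.74 + 1.5×0.718)×0.718 = 2.023 m²; P = b + 2y√(1+z²) = 1.74 + 2×0.718×1.803 = 4.329 m.
Hydraulic radius R = A/P = 2.023/4.329 = 0.4672 m.
V = (1/n) R^(2/3) √S = (1/0.025) × 0.4672^(2/3) × √0.034 = 4.441 m/s. Hydraulic depth D_h = A/T = 2.023/3.894 = 0.5194 m.
Froude number Fr = V/√(g·D_h) = 4.441/√(9.81×0.5194) = 1.97, which is greater than 1, so the flow is supercritical.

supercritical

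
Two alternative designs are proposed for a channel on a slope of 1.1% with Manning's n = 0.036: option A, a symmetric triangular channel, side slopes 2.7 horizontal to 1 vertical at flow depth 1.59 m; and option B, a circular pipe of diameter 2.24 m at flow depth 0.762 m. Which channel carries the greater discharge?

Channel A: For a triangular section with side slope z = 2.7: A = zy² = 2.7×1.59² = 6.826 m²; P = 2y√(1+z²) = 2×1.59×2.879 = 9.156 m. Hydraulic radius R = A/P = 6.826/9.156 = 0.7455 m. Q_A = (1/0.036)·6.826·0.7455^(2/3)·√0.011 = 16.35 m³/s.
Channel B: For a circular section of diameter D = 2.24 m at depth y = 0.762 m, the central angle is θ = 2 arccos(1 − 2y/D) = 2.491 rad. Then A = (D²/8)(θ − sin θ) = 1.182 m² and P = Dθ/2 = 2.79 m. Hydraulic radius R = A/P = 1.182/2.79 = 0.4238 m. Q_B = (1/0.036)·1.182·0.4238^(2/3)·√0.011 = 1.944 m³/s.
Q_A = 16.35 m³/s vs Q_B = 1.944 m³/s, so channel A carries more.

channel A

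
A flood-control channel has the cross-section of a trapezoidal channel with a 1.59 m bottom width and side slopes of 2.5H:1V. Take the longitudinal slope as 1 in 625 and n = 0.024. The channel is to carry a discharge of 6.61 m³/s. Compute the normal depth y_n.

Manning's equation rearranged: A R^(2/3) = nQ / (1·√S) = 0.024 × 6.61 / (√0.0016) = 3.966.
Trying y = 1.38 m: A R^(2/3) = 5.848 — too large.
Trying y = 1.03 m: A R^(2/3) = 3.056 — too small.
Trying y = 1.16 m: A R^(2/3) = 3.967 — matches.

y_n = 1.16 m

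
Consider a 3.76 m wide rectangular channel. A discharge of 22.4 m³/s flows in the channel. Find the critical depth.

For a rectangular channel, critical depth y_c = (q²/g)^(1/3) where q = Q/b = 22.4/3.76 = 5.957 m²/s.
So y_c = (5.957²/9.81)^(1/3) = 1.54 m.

y_c = 1.54 m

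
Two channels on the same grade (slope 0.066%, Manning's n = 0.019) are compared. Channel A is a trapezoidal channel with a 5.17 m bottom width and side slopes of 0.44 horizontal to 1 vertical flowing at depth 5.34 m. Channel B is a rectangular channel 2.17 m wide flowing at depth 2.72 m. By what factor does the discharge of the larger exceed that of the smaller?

14.4

Channel A: With bottom width b = 5.17 m and side slope z = 0.44: A = (b + zy)y = (5.17 + 0.44×5.34)×5.34 = 40.15 m²; P = b + 2y√(1+z²) = 5.17 + 2×5.34×1.093 = 16.84 m. Hydraulic radius R = A/P = 40.15/16.84 = 2.385 m. Q_A = (1/0.019)·40.15·2.385^(2/3)·√0.00066 = 96.91 m³/s.
Channel B: Flow area A = b·y = 2.17 × 2.72 = 5.902 m². Wetted perimeter P = b + 2y = 2.17 + 2×2.72 = 7.61 m. Hydraulic radius R = A/P = 5.902/7.61 = 0.7756 m. Q_B = (1/0.019)·5.902·0.7756^(2/3)·√0.00066 = 6.737 m³/s.
The larger discharge is 96.91 m³/s and the smaller is 6.737 m³/s; the ratio is 14.4.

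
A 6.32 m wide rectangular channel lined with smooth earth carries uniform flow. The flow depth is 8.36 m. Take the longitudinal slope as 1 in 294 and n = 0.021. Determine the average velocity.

V = 4.83 m/s

Flow area A = b·y = 6.32 × 8.36 = 52.84 m². Wetted perimeter P = b + 2y = 6.32 + 2×8.36 = 23.04 m.
Hydraulic radius R = A/P = 52.84/23.04 = 2.293 m.
From Manning's equation, V = (1/n) R^(2/3) S^(1/2) = (1/0.021) × 2.293^(2/3) × 0.003401^(1/2) = 4.83 m/s.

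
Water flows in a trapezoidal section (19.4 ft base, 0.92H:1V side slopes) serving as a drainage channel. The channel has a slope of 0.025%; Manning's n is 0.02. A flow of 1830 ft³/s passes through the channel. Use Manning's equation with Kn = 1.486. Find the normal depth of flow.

Manning's equation rearranged: A R^(2/3) = nQ / (1.486·√S) = 0.02 × 1830 / (1.486 × √0.00025) = 1558.
Try y = 15.9 ft: A R^(2/3) = 2278 — high.
Try y = 13 ft: A R^(2/3) = 1555 — ≈ 1558.

y_n = 13 ft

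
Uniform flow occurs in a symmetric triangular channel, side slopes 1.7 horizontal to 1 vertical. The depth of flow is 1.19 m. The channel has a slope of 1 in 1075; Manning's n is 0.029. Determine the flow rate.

Q = 1.62 m³/s

For a triangular section with side slope z = 1.7: A = zy² = 1.7×1.19² = 2.407 m²; P = 2y√(1+z²) = 2×1.19×1.972 = 4.694 m.
Hydraulic radius R = A/P = 2.407/4.694 = 0.5129 m.
Manning's equation: Q = (1/n) A R^(2/3) S^(1/2) = (1/0.029) × 2.407 × 0.5129^(2/3) × 0.0009302^(1/2) = 1.62 m³/s.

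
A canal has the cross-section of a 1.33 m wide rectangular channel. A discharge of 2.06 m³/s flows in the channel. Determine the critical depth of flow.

y_c = 0.625 m

For a rectangular channel, critical depth y_c = (q²/g)^(1/3) where q = Q/b = 2.06/1.33 = 1.549 m²/s.
So y_c = (1.549²/9.81)^(1/3) = 0.625 m.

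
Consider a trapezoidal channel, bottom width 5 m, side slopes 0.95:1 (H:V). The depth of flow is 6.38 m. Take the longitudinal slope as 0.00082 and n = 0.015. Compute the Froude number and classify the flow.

With bottom width b = 5 m and side slope z = 0.95: A = (b + zy)y = (5 + 0.95×6.38)×6.38 = 70.57 m²; P = b + 2y√(1+z²) = 5 + 2×6.38×1.379 = 22.6 m.
Hydraulic radius R = A/P = 70.57/22.6 = 3.123 m.
V = (1/n) R^(2/3) √S = (1/0.015) × 3.123^(2/3) × √0.00082 = 4.078 m/s. Hydraulic depth D_h = A/T = 70.57/17.12 = 4.122 m.
Froude number Fr = V/√(g·D_h) = 4.078/√(9.81×4.122) = 0.641, which is less than 1, so the flow is subcritical.

subcritical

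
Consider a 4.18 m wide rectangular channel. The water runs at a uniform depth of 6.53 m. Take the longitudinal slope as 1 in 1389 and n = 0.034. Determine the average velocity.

Flow area A = b·y = 4.18 × 6.53 = 27.3 m². Wetted perimeter P = b + 2y = 4.18 + 2×6.53 = 17.24 m.
Hydraulic radius R = A/P = 27.3/17.24 = 1.583 m.
From Manning's equation, V = (1/n) R^(2/3) S^(1/2) = (1/0.034) × 1.583^(2/3) × 0.0007199^(1/2) = 1.07 m/s.

V = 1.07 m/s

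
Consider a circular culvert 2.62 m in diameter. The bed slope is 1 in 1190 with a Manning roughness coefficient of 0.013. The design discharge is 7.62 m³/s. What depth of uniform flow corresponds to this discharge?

y_n = 1.84 m

Manning's equation rearranged: A R^(2/3) = nQ / (1·√S) = 0.013 × 7.62 / (√0.0008403) = 3.417.
Trying y = 2.24 m: A R^(2/3) = 4.208 — too large.
Trying y = 1.62 m: A R^(2/3) = 2.859 — too small.
Trying y = 1.84 m: A R^(2/3) = 3.419 — close enough.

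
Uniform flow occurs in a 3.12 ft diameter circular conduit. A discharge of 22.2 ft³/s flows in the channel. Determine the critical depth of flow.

At critical depth, Q² T / (g A³) = 1, i.e. A³/T = Q²/g = 22.2²/32.2 = 15.31.
At y = 1.65 ft: A³/T = 22.18 — too large.
At y = 1.1 ft: A³/T = 4.687 — too small.
At y = 1.5 ft: A³/T = 15.41 — close enough.

y_c = 1.5 ft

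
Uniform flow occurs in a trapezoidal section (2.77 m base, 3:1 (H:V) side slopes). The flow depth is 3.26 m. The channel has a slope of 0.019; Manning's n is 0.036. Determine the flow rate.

Q = 227 m³/s

With bottom width b = 2.77 m and side slope z = 3: A = (b + zy)y = (2.77 + 3×3.26)×3.26 = 40.91 m²; P = b + 2y√(1+z²) = 2.77 + 2×3.26×3.162 = 23.39 m.
Hydraulic radius R = A/P = 40.91/23.39 = 1.749 m.
Manning's equation: Q = (1/n) A R^(2/3) S^(1/2) = (1/0.036) × 40.91 × 1.749^(2/3) × 0.019^(1/2) = 227 m³/s.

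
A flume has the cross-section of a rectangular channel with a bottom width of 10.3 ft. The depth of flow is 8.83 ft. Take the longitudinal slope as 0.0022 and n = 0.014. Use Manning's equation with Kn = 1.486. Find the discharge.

Q = 994 ft³/s

Flow area A = b·y = 10.3 × 8.83 = 90.95 ft². Wetted perimeter P = b + 2y = 10.3 + 2×8.83 = 27.96 ft.
Hydraulic radius R = A/P = 90.95/27.96 = 3.253 ft.
Manning's equation: Q = (1.486/n) A R^(2/3) S^(1/2) = (1.486/0.014) × 90.95 × 3.253^(2/3) × 0.0022^(1/2) = 994 ft³/s.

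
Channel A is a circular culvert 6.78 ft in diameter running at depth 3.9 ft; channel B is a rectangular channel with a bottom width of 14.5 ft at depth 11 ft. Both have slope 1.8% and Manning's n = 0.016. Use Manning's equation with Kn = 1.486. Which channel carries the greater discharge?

Channel A: For a circular section of diameter D = 6.78 ft at depth y = 3.9 ft, the central angle is θ = 2 arccos(1 − 2y/D) = 3.444 rad. Then A = (D²/8)(θ − sin θ) = 21.5 ft² and P = Dθ/2 = 11.67 ft. Hydraulic radius R = A/P = 21.5/11.67 = 1.841 ft. Q_A = (1.486/0.016)·21.5·1.841^(2/3)·√0.018 = 402.4 ft³/s.
Channel B: Flow area A = b·y = 14.5 × 11 = 159.5 ft². Wetted perimeter P = b + 2y = 14.5 + 2×11 = 36.5 ft. Hydraulic radius R = A/P = 159.5/36.5 = 4.37 ft. Q_B = (1.486/0.016)·159.5·4.37^(2/3)·√0.018 = 5312 ft³/s.
Q_A = 402.4 ft³/s vs Q_B = 5312 ft³/s, so channel B carries more.

channel B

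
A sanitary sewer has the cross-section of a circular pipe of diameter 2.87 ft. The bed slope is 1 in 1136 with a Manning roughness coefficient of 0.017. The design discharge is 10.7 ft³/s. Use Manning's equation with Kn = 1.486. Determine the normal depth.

y_n = 1.93 ft

Manning's equation rearranged: A R^(2/3) = nQ / (1.486·√S) = 0.017 × 10.7 / (1.486 × √0.0008803) = 4.126.
At y = 1.65 ft: A R^(2/3) = 3.26 — low.
At y = 2.14 ft: A R^(2/3) = 4.696 — high.
At y = 1.93 ft: A R^(2/3) = 4.113 — matches.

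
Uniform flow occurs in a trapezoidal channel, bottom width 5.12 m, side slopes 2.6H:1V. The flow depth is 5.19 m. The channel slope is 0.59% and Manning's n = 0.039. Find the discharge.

With bottom width b = 5.12 m and side slope z = 2.6: A = (b + zy)y = (5.12 + 2.6×5.19)×5.19 = 96.61 m²; P = b + 2y√(1+z²) = 5.12 + 2×5.19×2.786 = 34.04 m.
Hydraulic radius R = A/P = 96.61/34.04 = 2.838 m.
Manning's equation: Q = (1/n) A R^(2/3) S^(1/2) = (1/0.039) × 96.61 × 2.838^(2/3) × 0.0059^(1/2) = 381 m³/s.

Q = 381 m³/s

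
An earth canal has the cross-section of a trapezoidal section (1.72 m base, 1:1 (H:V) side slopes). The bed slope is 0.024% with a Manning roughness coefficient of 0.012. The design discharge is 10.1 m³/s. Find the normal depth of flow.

y_n = 2.04 m

Manning's equation rearranged: A R^(2/3) = nQ / (1·√S) = 0.012 × 10.1 / (√0.00024) = 7.823.
Try y = 2.46 m: A R^(2/3) = 11.51 — too large.
Try y = 1.66 m: A R^(2/3) = 5.131 — too small.
Try y = 2.04 m: A R^(2/3) = 7.793 — close enough.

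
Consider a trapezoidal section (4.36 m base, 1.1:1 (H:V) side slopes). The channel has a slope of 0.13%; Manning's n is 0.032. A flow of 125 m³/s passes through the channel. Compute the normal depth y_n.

Manning's equation rearranged: A R^(2/3) = nQ / (1·√S) = 0.032 × 125 / (√0.0013) = 110.9.
Try y = 5.95 m: A R^(2/3) = 133.2 — too large.
Try y = 4.7 m: A R^(2/3) = 81.25 — too small.
Try y = 5.46 m: A R^(2/3) = 111 — ≈ 110.9.

y_n = 5.46 m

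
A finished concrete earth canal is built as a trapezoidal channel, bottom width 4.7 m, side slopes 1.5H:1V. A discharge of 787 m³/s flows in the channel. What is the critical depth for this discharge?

y_c = 7.51 m

At critical depth, Q² T / (g A³) = 1, i.e. A³/T = Q²/g = 787²/9.81 = 63140.
Try y = 9.53 m: A³/T = 178200 — over.
Try y = 5.33 m: A³/T = 14970 — short.
Try y = 7.51 m: A³/T = 63300 — matches.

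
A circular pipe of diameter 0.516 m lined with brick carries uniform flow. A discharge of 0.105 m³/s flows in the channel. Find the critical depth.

y_c = 0.216 m

At critical depth, Q² T / (g A³) = 1, i.e. A³/T = Q²/g = 0.105²/9.81 = 0.001124.
At y = 0.238 m: A³/T = 0.001627 — over.
At y = 0.169 m: A³/T = 0.0004363 — short.
At y = 0.216 m: A³/T = 0.001122 — ≈ 0.001124.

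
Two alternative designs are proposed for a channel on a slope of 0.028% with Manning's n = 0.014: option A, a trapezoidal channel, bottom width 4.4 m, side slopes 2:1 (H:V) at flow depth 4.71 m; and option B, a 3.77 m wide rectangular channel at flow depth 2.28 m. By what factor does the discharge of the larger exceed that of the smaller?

13.9

Channel A: With bottom width b = 4.4 m and side slope z = 2: A = (b + zy)y = (4.4 + 2×4.71)×4.71 = 65.09 m²; P = b + 2y√(1+z²) = 4.4 + 2×4.71×2.236 = 25.46 m. Hydraulic radius R = A/P = 65.09/25.46 = 2.556 m. Q_A = (1/0.014)·65.09·2.556^(2/3)·√0.00028 = 145.5 m³/s.
Channel B: Flow area A = b·y = 3.77 × 2.28 = 8.596 m². Wetted perimeter P = b + 2y = 3.77 + 2×2.28 = 8.33 m. Hydraulic radius R = A/P = 8.596/8.33 = 1.032 m. Q_B = (1/0.014)·8.596·1.032^(2/3)·√0.00028 = 10.49 m³/s.
The larger discharge is 145.5 m³/s and the smaller is 10.49 m³/s; the ratio is 13.9.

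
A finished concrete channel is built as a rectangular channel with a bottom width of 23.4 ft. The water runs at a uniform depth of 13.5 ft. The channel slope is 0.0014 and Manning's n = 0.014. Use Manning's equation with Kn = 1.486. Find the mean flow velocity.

V = 13.5 ft/s

Flow area A = b·y = 23.4 × 13.5 = 315.9 ft². Wetted perimeter P = b + 2y = 23.4 + 2×13.5 = 50.4 ft.
Hydraulic radius R = A/P = 315.9/50.4 = 6.268 ft.
From Manning's equation, V = (1.486/n) R^(2/3) S^(1/2) = (1.486/0.014) × 6.268^(2/3) × 0.0014^(1/2) = 13.5 ft/s.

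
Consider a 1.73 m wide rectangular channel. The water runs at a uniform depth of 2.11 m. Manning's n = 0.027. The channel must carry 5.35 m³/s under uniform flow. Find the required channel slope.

S = 0.003

Flow area A = b·y = 1.73 × 2.11 = 3.65 m². Wetted perimeter P = b + 2y = 1.73 + 2×2.11 = 5.95 m.
Hydraulic radius R = A/P = 3.65/5.95 = 0.6135 m.
From Manning's equation, S = [nQ / (1 A R^(2/3))]² = [0.027 × 5.35 / (1 × 3.65 × 0.6135^(2/3))]² = 0.003.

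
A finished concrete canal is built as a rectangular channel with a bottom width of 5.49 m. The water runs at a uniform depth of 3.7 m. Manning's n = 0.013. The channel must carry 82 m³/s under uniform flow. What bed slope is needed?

S = 0.0015

Flow area A = b·y = 5.49 × 3.7 = 20.31 m². Wetted perimeter P = b + 2y = 5.49 + 2×3.7 = 12.89 m.
Hydraulic radius R = A/P = 20.31/12.89 = 1.576 m.
From Manning's equation, S = [nQ / (1 A R^(2/3))]² = [0.013 × 82 / (1 × 20.31 × 1.576^(2/3))]² = 0.0015.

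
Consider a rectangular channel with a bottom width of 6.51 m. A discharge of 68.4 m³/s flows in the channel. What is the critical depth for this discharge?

y_c = 2.24 m

For a rectangular channel, critical depth y_c = (q²/g)^(1/3) where q = Q/b = 68.4/6.51 = 10.51 m²/s.
So y_c = (10.51²/9.81)^(1/3) = 2.24 m.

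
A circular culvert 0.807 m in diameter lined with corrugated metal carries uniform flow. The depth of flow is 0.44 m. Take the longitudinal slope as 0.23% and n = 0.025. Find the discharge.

For a circular section of diameter D = 0.807 m at depth y = 0.44 m, the central angle is θ = 2 arccos(1 − 2y/D) = 3.323 rad. Then A = (D²/8)(θ − sin θ) = 0.2852 m² and P = Dθ/2 = 1.341 m.
Hydraulic radius R = A/P = 0.2852/1.341 = 0.2127 m.
Manning's equation: Q = (1/n) A R^(2/3) S^(1/2) = (1/0.025) × 0.2852 × 0.2127^(2/3) × 0.0023^(1/2) = 0.195 m³/s.

Q = 0.195 m³/s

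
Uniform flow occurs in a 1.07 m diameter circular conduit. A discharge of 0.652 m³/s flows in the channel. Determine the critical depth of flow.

At critical depth, Q² T / (g A³) = 1, i.e. A³/T = Q²/g = 0.652²/9.81 = 0.04333.
Try y = 0.376 m: A³/T = 0.02195 — low.
Try y = 0.449 m: A³/T = 0.04344 — close enough.

y_c = 0.449 m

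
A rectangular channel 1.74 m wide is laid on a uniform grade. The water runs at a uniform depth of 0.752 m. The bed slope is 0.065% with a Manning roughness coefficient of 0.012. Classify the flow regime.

Flow area A = b·y = 1.74 × 0.752 = 1.308 m². Wetted perimeter P = b + 2y = 1.74 + 2×0.752 = 3.244 m.
Hydraulic radius R = A/P = 1.308/3.244 = 0.4034 m.
V = (1/n) R^(2/3) √S = (1/0.012) × 0.4034^(2/3) × √0.00065 = 1.16 m/s. Hydraulic depth D_h = A/T = 1.308/1.74 = 0.752 m.
Froude number Fr = V/√(g·D_h) = 1.16/√(9.81×0.752) = 0.427, which is less than 1, so the flow is subcritical.

subcritical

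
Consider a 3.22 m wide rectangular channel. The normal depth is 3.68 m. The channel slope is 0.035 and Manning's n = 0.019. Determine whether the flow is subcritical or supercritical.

Flow area A = b·y = 3.22 × 3.68 = 11.85 m². Wetted perimeter P = b + 2y = 3.22 + 2×3.68 = 10.58 m.
Hydraulic radius R = A/P = 11.85/10.58 = 1.12 m.
V = (1/n) R^(2/3) √S = (1/0.019) × 1.12^(2/3) × √0.035 = 10.62 m/s. Hydraulic depth D_h = A/T = 11.85/3.22 = 3.68 m.
Froude number Fr = V/√(g·D_h) = 10.62/√(9.81×3.68) = 1.77, which is greater than 1, so the flow is supercritical.

supercritical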